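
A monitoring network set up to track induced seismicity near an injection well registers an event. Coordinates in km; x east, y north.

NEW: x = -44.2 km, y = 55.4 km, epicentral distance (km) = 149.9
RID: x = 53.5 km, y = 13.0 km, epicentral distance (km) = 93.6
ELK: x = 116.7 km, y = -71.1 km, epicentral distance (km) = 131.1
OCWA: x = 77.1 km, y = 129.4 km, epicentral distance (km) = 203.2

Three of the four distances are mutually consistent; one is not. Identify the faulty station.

NEW

Solve using three stations at a time. Using RID, ELK, OCWA (subtract circle equations pairwise → linear system) gives (x, y) ≈ (-13.0, -52.7).
Distances from that point to each station vs reported:
  NEW: calculated 112.5 vs reported 149.9 → residual 37.4 km
  RID: calculated 93.4 vs reported 93.6 → residual 0.2 km
  ELK: calculated 131.0 vs reported 131.1 → residual 0.1 km
  OCWA: calculated 203.1 vs reported 203.2 → residual 0.1 km
RID, ELK, OCWA are mutually consistent (residuals ≈ 0); NEW is off by 37.4 km.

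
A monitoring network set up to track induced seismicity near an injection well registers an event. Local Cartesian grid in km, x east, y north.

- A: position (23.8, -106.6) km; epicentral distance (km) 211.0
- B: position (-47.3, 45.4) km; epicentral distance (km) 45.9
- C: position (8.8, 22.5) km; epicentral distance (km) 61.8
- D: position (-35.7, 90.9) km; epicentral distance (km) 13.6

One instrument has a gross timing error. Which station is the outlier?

Solve using three stations at a time. Using A, B, D (subtract circle equations pairwise → linear system) gives (x, y) ≈ (-49.4, 91.3).
Distances from that point to each station vs reported:
  A: calculated 211.0 vs reported 211.0 → residual 0.0 km
  B: calculated 45.9 vs reported 45.9 → residual 0.0 km
  C: calculated 90.1 vs reported 61.8 → residual 28.3 km
  D: calculated 13.7 vs reported 13.6 → residual 0.1 km
A, B, D are mutually consistent (residuals ≈ 0); C is off by 28.3 km.

C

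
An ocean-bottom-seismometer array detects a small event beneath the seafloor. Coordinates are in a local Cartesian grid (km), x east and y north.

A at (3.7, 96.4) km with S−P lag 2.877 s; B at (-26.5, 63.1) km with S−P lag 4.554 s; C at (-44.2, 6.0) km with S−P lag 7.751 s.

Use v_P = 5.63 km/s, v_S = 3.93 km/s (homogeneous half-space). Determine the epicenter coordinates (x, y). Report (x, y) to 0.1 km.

Distance from S−P lag: d = Δt · v_P v_S / (v_P − v_S) = Δt · (5.63·3.93)/(5.63−3.93) ≈ 13.0152·Δt.
So d_A = 37.44, d_B = 59.27, d_C = 100.88 km.
Circle about each station: (x − 3.7)² + (y − 96.4)² = 37.44²; (x + 26.5)² + (y − 63.1)² = 59.27²; (x + 44.2)² + (y − 6.0)² = 100.88².
Subtracting the A equation from the B and C equations removes the quadratic terms:
-60.4 x − 66.6 y = -6733.97
-95.8 x − 180.8 y = -16092.03
Solving the 2×2 system: x ≈ 32.1, y ≈ 72.0 km.

x ≈ 32.1 km, y ≈ 72.0 km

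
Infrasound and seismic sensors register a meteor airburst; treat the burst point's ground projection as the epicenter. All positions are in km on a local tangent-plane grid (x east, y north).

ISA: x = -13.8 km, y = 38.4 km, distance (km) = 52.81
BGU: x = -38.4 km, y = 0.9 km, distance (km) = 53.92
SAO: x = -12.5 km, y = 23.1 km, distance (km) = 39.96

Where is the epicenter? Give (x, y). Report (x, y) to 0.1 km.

(15.1, -5.8)

Circle about each station: (x + 13.8)² + (y − 38.4)² = 52.81²; (x + 38.4)² + (y − 0.9)² = 53.92²; (x + 12.5)² + (y − 23.1)² = 39.96².
Subtracting pairs of circle equations eliminates x²+y² and gives linear equations (the radical axes):
-49.2 x − 75.0 y = -308.10
2.6 x − 30.6 y = 216.95
Solving the 2×2 system: x ≈ 15.1, y ≈ -5.8 km.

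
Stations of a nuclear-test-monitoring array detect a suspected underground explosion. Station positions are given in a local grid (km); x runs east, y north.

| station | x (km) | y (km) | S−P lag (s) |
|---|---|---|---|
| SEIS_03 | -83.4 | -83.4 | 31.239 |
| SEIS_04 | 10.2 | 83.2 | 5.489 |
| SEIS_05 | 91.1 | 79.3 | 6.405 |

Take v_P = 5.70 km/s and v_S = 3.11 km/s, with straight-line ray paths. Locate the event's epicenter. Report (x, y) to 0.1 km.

Distance from S−P lag: d = Δt · v_P v_S / (v_P − v_S) = Δt · (5.70·3.11)/(5.70−3.11) ≈ 6.8444·Δt.
So d_SEIS_03 = 213.81, d_SEIS_04 = 37.57, d_SEIS_05 = 43.84 km.
Circle about each station: (x + 83.4)² + (y + 83.4)² = 213.81²; (x − 10.2)² + (y − 83.2)² = 37.57²; (x − 91.1)² + (y − 79.3)² = 43.84².
Subtracting the SEIS_03 equation from the SEIS_04 and SEIS_05 equations removes the quadratic terms:
187.2 x + 333.2 y = 37418.37
349.0 x + 325.4 y = 44469.35
Solving the 2×2 system: x ≈ 47.7, y ≈ 85.5 km.
Check against SEIS_03 (with the unrounded x, y): √((x + 83.4)²+(y + 83.4)²) = 213.81 ≈ 213.81 km. ✓

x ≈ 47.7 km, y ≈ 85.5 km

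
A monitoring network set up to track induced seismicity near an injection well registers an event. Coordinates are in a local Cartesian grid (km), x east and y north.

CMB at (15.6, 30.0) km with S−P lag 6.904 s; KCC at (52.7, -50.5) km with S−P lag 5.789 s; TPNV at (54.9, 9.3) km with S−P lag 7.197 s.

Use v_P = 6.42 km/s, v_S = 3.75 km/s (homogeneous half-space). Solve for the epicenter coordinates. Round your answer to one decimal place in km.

x ≈ 4.2 km, y ≈ -31.2 km

Distance from S−P lag: d = Δt · v_P v_S / (v_P − v_S) = Δt · (6.42·3.75)/(6.42−3.75) ≈ 9.0169·Δt.
So d_CMB = 62.25, d_KCC = 52.20, d_TPNV = 64.89 km.
Circle about each station: (x − 15.6)² + (y − 30.0)² = 62.25²; (x − 52.7)² + (y + 50.5)² = 52.20²; (x − 54.9)² + (y − 9.3)² = 64.89².
Subtracting the CMB equation from the KCC and TPNV equations removes the quadratic terms:
74.2 x − 161.0 y = 5334.40
78.6 x − 41.4 y = 1621.49
Solving the 2×2 system: x ≈ 4.2, y ≈ -31.2 km.
Check against CMB (with the unrounded x, y): √((x − 15.6)²+(y − 30.0)²) = 62.25 ≈ 62.25 km. ✓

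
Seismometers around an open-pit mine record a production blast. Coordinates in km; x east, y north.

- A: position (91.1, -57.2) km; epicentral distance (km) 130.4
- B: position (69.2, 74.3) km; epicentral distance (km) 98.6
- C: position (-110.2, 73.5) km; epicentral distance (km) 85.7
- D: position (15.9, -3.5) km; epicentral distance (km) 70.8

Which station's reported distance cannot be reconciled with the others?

Solve using three stations at a time. Using B, C, D (subtract circle equations pairwise → linear system) gives (x, y) ≈ (-27.0, 52.8).
Distances from that point to each station vs reported:
  A: calculated 161.4 vs reported 130.4 → residual 31.0 km
  B: calculated 98.6 vs reported 98.6 → residual 0.0 km
  C: calculated 85.7 vs reported 85.7 → residual 0.0 km
  D: calculated 70.8 vs reported 70.8 → residual 0.0 km
B, C, D are mutually consistent (residuals ≈ 0); A is off by 31.0 km.

A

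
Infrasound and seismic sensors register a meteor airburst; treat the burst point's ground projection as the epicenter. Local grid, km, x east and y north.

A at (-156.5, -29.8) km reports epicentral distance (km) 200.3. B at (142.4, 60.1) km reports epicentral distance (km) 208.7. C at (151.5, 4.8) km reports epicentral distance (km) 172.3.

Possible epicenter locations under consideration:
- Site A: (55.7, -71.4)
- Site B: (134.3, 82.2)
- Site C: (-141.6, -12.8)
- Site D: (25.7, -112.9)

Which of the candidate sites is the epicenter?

Site D

For each candidate, compare |candidate − station| to the reported distance:
Site A: residuals A 15.9, B 51.2, C 49.9 → max 51.2 km
Site B: residuals A 111.3, B 185.2, C 93.0 → max 185.2 km
Site C: residuals A 177.7, B 84.5, C 121.3 → max 177.7 km
Site D: residuals A 0.0, B 0.0, C 0.0 → max 0.0 km
Only Site D has all residuals ≈ 0.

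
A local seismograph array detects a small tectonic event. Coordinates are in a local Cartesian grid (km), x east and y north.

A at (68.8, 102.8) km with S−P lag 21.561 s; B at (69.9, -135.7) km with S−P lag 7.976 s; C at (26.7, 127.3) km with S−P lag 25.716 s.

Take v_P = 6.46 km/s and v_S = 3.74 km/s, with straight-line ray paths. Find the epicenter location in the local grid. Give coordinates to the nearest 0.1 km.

x ≈ 116.8 km, y ≈ -82.6 km

Distance from S−P lag: d = Δt · v_P v_S / (v_P − v_S) = Δt · (6.46·3.74)/(6.46−3.74) ≈ 8.8825·Δt.
So d_A = 191.52, d_B = 70.85, d_C = 228.42 km.
Circle about each station: (x − 68.8)² + (y − 102.8)² = 191.52²; (x − 69.9)² + (y + 135.7)² = 70.85²; (x − 26.7)² + (y − 127.3)² = 228.42².
Subtracting the A equation from the B and C equations removes the quadratic terms:
2.2 x − 477.0 y = 39659.41
-84.2 x + 49.0 y = -13878.89
Solving the 2×2 system: x ≈ 116.8, y ≈ -82.6 km.
Check against A (with the unrounded x, y): √((x − 68.8)²+(y − 102.8)²) = 191.51 ≈ 191.52 km. ✓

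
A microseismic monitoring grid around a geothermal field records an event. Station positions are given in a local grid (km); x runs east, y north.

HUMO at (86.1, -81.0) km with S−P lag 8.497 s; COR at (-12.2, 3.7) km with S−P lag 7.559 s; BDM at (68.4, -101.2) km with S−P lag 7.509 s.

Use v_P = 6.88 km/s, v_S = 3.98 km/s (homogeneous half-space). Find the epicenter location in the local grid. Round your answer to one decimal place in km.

Distance from S−P lag: d = Δt · v_P v_S / (v_P − v_S) = Δt · (6.88·3.98)/(6.88−3.98) ≈ 9.4422·Δt.
So d_HUMO = 80.23, d_COR = 71.37, d_BDM = 70.90 km.
Circle about each station: (x − 86.1)² + (y + 81.0)² = 80.23²; (x + 12.2)² + (y − 3.7)² = 71.37²; (x − 68.4)² + (y + 101.2)² = 70.90².
Subtracting the HUMO equation from the COR and BDM equations removes the quadratic terms:
-196.6 x + 169.4 y = -12468.50
-35.4 x − 40.4 y = 2355.83
Solving the 2×2 system: x ≈ 7.5, y ≈ -64.9 km.

7.5 km east, -64.9 km north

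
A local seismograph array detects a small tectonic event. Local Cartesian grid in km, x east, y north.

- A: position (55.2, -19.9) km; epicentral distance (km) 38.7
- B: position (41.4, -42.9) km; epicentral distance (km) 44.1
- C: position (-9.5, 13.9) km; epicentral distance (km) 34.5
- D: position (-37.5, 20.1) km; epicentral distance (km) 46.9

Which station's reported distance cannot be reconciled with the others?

D

Solve using three stations at a time. Using A, B, C (subtract circle equations pairwise → linear system) gives (x, y) ≈ (19.7, -4.5).
Distances from that point to each station vs reported:
  A: calculated 38.7 vs reported 38.7 → residual 0.0 km
  B: calculated 44.1 vs reported 44.1 → residual 0.0 km
  C: calculated 34.5 vs reported 34.5 → residual 0.0 km
  D: calculated 62.3 vs reported 46.9 → residual 15.4 km
A, B, C are mutually consistent (residuals ≈ 0); D is off by 15.4 km.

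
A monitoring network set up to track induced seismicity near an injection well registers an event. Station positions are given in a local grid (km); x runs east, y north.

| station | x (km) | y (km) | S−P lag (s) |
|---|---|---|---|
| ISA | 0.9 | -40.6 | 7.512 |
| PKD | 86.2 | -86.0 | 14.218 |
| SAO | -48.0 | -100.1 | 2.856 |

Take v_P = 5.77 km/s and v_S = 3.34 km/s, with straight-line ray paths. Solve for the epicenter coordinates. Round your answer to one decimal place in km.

x ≈ -26.3 km, y ≈ -93.6 km

Distance from S−P lag: d = Δt · v_P v_S / (v_P − v_S) = Δt · (5.77·3.34)/(5.77−3.34) ≈ 7.9308·Δt.
So d_ISA = 59.58, d_PKD = 112.76, d_SAO = 22.65 km.
Circle about each station: (x − 0.9)² + (y + 40.6)² = 59.58²; (x − 86.2)² + (y + 86.0)² = 112.76²; (x + 48.0)² + (y + 100.1)² = 22.65².
Subtracting the ISA equation from the PKD and SAO equations removes the quadratic terms:
170.6 x − 90.8 y = 4012.23
-97.8 x − 119.0 y = 13711.59
Solving the 2×2 system: x ≈ -26.3, y ≈ -93.6 km.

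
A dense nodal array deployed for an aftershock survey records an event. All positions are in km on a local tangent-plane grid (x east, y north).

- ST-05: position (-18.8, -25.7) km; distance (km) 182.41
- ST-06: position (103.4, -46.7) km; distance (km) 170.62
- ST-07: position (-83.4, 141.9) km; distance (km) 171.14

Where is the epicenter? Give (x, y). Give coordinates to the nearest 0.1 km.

Circle about each station: (x + 18.8)² + (y + 25.7)² = 182.41²; (x − 103.4)² + (y + 46.7)² = 170.62²; (x + 83.4)² + (y − 141.9)² = 171.14².
Subtracting pairs of circle equations eliminates x²+y² and gives linear equations (the radical axes):
244.4 x − 42.0 y = 16020.74
-129.2 x + 335.2 y = 30061.75
Solving the 2×2 system: x ≈ 86.7, y ≈ 123.1 km.
Check against ST-05 (with the unrounded x, y): √((x + 18.8)²+(y + 25.7)²) = 182.41 ≈ 182.41 km. ✓

x ≈ 86.7 km, y ≈ 123.1 km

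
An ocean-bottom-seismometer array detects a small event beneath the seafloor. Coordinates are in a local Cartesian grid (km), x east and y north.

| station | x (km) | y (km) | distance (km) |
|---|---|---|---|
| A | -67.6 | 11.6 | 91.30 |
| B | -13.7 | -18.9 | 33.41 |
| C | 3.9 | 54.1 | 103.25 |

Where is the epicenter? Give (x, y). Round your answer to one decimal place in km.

Circle about each station: (x + 67.6)² + (y − 11.6)² = 91.30²; (x + 13.7)² + (y + 18.9)² = 33.41²; (x − 3.9)² + (y − 54.1)² = 103.25².
Subtracting the A equation from the B and C equations removes the quadratic terms:
107.8 x − 61.0 y = 3060.04
143.0 x + 85.0 y = -4087.17
Solving the 2×2 system: x ≈ 0.6, y ≈ -49.1 km.

0.6 km east, -49.1 km north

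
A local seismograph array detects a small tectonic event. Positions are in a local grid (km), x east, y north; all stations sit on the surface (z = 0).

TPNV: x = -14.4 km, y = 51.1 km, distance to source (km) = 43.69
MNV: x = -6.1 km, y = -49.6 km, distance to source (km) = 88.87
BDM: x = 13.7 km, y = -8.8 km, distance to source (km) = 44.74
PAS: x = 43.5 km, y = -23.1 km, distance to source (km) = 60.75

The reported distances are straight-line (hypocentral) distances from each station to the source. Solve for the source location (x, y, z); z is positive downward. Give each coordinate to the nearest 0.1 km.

Each station gives a sphere (x−x_i)² + (y−y_i)² + z² = d_i² (stations at z=0).
Subtracting the TPNV sphere from MNV and BDM: z² cancels, leaving linear equations in x and y:
16.6 x − 201.4 y = -6310.26
56.2 x − 119.8 y = -2646.29
Solving: x ≈ 23.902, y ≈ 33.302 km (keep extra digits for the depth step; rounded: 23.9, 33.3).
Then from the TPNV sphere: z² = 43.69² − (x + 14.4)² − (y − 51.1)² with x = 23.902, y = 33.302, so z ≈ 11.181 ≈ 11.2 km.

x ≈ 23.9 km, y ≈ 33.3 km, depth ≈ 11.2 km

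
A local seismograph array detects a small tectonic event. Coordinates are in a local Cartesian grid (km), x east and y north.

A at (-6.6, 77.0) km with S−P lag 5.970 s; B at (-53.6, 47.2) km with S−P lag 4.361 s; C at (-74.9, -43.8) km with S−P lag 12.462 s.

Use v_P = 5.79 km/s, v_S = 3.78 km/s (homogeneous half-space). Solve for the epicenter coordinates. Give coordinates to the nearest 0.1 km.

Distance from S−P lag: d = Δt · v_P v_S / (v_P − v_S) = Δt · (5.79·3.78)/(5.79−3.78) ≈ 10.8887·Δt.
So d_A = 65.01, d_B = 47.49, d_C = 135.69 km.
Circle about each station: (x + 6.6)² + (y − 77.0)² = 65.01²; (x + 53.6)² + (y − 47.2)² = 47.49²; (x + 74.9)² + (y + 43.8)² = 135.69².
Subtracting the A equation from the B and C equations removes the quadratic terms:
-94.0 x − 59.6 y = 1099.24
-136.6 x − 241.6 y = -12629.59
Solving the 2×2 system: x ≈ -69.9, y ≈ 91.8 km.

(-69.9, 91.8)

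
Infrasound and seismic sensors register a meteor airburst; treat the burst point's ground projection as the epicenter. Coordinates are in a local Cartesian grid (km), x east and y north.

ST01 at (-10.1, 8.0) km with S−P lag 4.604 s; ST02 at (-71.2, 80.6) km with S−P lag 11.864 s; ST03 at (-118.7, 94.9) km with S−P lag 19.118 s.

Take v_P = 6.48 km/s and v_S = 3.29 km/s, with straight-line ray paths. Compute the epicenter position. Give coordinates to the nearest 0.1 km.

(-4.2, 38.2)

Distance from S−P lag: d = Δt · v_P v_S / (v_P − v_S) = Δt · (6.48·3.29)/(6.48−3.29) ≈ 6.6831·Δt.
So d_ST01 = 30.77, d_ST02 = 79.29, d_ST03 = 127.77 km.
Circle about each station: (x + 10.1)² + (y − 8.0)² = 30.77²; (x + 71.2)² + (y − 80.6)² = 79.29²; (x + 118.7)² + (y − 94.9)² = 127.77².
Subtracting the ST01 equation from the ST02 and ST03 equations removes the quadratic terms:
-122.2 x + 145.2 y = 6059.68
-217.2 x + 173.8 y = 7551.31
Solving the 2×2 system: x ≈ -4.2, y ≈ 38.2 km.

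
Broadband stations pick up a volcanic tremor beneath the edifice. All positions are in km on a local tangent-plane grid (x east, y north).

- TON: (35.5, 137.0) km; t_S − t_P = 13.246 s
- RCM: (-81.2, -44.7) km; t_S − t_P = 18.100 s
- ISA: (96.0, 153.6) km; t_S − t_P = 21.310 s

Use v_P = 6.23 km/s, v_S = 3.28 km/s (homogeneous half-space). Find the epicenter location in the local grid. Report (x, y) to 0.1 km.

(-23.1, 66.4)

Distance from S−P lag: d = Δt · v_P v_S / (v_P − v_S) = Δt · (6.23·3.28)/(6.23−3.28) ≈ 6.9269·Δt.
So d_TON = 91.75, d_RCM = 125.38, d_ISA = 147.61 km.
Circle about each station: (x − 35.5)² + (y − 137.0)² = 91.75²; (x + 81.2)² + (y + 44.7)² = 125.38²; (x − 96.0)² + (y − 153.6)² = 147.61².
Subtracting pairs of circle equations eliminates x²+y² and gives linear equations (the radical axes):
-233.4 x − 363.4 y = -18739.80
121.0 x + 33.2 y = -590.94
Solving the 2×2 system: x ≈ -23.1, y ≈ 66.4 km.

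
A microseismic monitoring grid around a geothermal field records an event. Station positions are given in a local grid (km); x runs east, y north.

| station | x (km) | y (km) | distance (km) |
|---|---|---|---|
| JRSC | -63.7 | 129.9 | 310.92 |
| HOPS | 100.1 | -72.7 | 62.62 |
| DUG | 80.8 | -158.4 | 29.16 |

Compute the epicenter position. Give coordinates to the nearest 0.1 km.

Circle about each station: (x + 63.7)² + (y − 129.9)² = 310.92²; (x − 100.1)² + (y + 72.7)² = 62.62²; (x − 80.8)² + (y + 158.4)² = 29.16².
Subtracting the JRSC equation from the HOPS and DUG equations removes the quadratic terms:
327.6 x − 405.2 y = 87123.58
289.0 x − 576.6 y = 106508.44
Solving the 2×2 system: x ≈ 98.6, y ≈ -135.3 km.
Check against JRSC (with the unrounded x, y): √((x + 63.7)²+(y − 129.9)²) = 310.92 ≈ 310.92 km. ✓

(98.6, -135.3)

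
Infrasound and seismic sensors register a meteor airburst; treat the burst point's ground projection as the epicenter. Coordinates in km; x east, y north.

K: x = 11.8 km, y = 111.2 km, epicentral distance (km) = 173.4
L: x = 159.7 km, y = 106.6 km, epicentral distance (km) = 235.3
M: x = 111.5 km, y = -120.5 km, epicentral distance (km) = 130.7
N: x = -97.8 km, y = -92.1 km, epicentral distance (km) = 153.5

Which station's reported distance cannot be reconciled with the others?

Solve using three stations at a time. Using K, L, M (subtract circle equations pairwise → linear system) gives (x, y) ≈ (-5.1, -61.4).
Distances from that point to each station vs reported:
  K: calculated 173.4 vs reported 173.4 → residual 0.0 km
  L: calculated 235.3 vs reported 235.3 → residual 0.0 km
  M: calculated 130.7 vs reported 130.7 → residual 0.0 km
  N: calculated 97.7 vs reported 153.5 → residual 55.8 km
K, L, M are mutually consistent (residuals ≈ 0); N is off by 55.8 km.

N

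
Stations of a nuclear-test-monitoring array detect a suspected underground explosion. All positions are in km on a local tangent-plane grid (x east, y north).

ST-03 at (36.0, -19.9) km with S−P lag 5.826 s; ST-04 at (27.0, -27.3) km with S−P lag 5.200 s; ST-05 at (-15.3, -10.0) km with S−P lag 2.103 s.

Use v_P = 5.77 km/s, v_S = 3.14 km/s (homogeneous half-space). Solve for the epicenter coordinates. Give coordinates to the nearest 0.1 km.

Distance from S−P lag: d = Δt · v_P v_S / (v_P − v_S) = Δt · (5.77·3.14)/(5.77−3.14) ≈ 6.8889·Δt.
So d_ST-03 = 40.13, d_ST-04 = 35.82, d_ST-05 = 14.49 km.
Circle about each station: (x − 36.0)² + (y + 19.9)² = 40.13²; (x − 27.0)² + (y + 27.3)² = 35.82²; (x + 15.3)² + (y + 10.0)² = 14.49².
Subtracting the ST-03 equation from the ST-04 and ST-05 equations removes the quadratic terms:
-18.0 x − 14.8 y = 109.62
-102.6 x + 19.8 y = 42.54
Solving the 2×2 system: x ≈ -1.5, y ≈ -5.6 km.

(-1.5, -5.6)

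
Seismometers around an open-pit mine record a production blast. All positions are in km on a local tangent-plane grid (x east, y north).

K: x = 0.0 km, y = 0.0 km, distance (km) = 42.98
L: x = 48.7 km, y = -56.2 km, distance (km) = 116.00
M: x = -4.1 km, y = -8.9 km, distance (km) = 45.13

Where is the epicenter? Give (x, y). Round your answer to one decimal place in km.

Circle about each station: x² + y² = 42.98²; (x − 48.7)² + (y + 56.2)² = 116.00²; (x + 4.1)² + (y + 8.9)² = 45.13².
Subtracting pairs of circle equations eliminates x²+y² and gives linear equations (the radical axes):
97.4 x − 112.4 y = -6078.59
-8.2 x − 17.8 y = -93.42
Solving the 2×2 system: x ≈ -36.8, y ≈ 22.2 km.
Check against K (with the unrounded x, y): √(x²+y²) = 42.97 ≈ 42.98 km. ✓

(-36.8, 22.2)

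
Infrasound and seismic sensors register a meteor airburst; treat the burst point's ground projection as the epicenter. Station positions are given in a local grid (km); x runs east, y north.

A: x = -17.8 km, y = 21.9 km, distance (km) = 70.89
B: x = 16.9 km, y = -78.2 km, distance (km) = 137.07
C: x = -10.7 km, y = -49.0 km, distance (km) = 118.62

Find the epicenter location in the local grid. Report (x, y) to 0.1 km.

(44.3, 56.1)

Circle about each station: (x + 17.8)² + (y − 21.9)² = 70.89²; (x − 16.9)² + (y + 78.2)² = 137.07²; (x + 10.7)² + (y + 49.0)² = 118.62².
Subtracting the A equation from the B and C equations removes the quadratic terms:
69.4 x − 200.2 y = -8158.39
14.2 x − 141.8 y = -7326.27
Solving the 2×2 system: x ≈ 44.3, y ≈ 56.1 km.
Check against A (with the unrounded x, y): √((x + 17.8)²+(y − 21.9)²) = 70.88 ≈ 70.89 km. ✓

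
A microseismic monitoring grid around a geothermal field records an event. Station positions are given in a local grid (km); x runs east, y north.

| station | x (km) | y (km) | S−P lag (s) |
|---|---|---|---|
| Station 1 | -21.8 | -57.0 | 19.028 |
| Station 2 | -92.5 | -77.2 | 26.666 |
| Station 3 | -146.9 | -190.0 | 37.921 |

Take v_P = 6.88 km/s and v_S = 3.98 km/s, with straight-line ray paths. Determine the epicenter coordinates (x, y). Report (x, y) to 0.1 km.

Distance from S−P lag: d = Δt · v_P v_S / (v_P − v_S) = Δt · (6.88·3.98)/(6.88−3.98) ≈ 9.4422·Δt.
So d_Station 1 = 179.67, d_Station 2 = 251.79, d_Station 3 = 358.06 km.
Circle about each station: (x + 21.8)² + (y + 57.0)² = 179.67²; (x + 92.5)² + (y + 77.2)² = 251.79²; (x + 146.9)² + (y + 190.0)² = 358.06².
Subtracting the Station 1 equation from the Station 2 and Station 3 equations removes the quadratic terms:
-141.4 x − 40.4 y = -20325.05
-250.2 x − 266.0 y = -41970.28
Solving the 2×2 system: x ≈ 134.9, y ≈ 30.9 km.
Check against Station 1 (with the unrounded x, y): √((x + 21.8)²+(y + 57.0)²) = 179.68 ≈ 179.67 km. ✓

(134.9, 30.9)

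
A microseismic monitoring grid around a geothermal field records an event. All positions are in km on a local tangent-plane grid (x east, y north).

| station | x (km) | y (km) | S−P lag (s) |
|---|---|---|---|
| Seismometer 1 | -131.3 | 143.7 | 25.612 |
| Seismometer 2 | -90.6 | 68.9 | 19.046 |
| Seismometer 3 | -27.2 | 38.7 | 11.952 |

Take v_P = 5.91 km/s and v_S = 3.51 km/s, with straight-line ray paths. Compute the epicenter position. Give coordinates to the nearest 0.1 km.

(73.8, 60.4)

Distance from S−P lag: d = Δt · v_P v_S / (v_P − v_S) = Δt · (5.91·3.51)/(5.91−3.51) ≈ 8.6434·Δt.
So d_Seismometer 1 = 221.37, d_Seismometer 2 = 164.62, d_Seismometer 3 = 103.31 km.
Circle about each station: (x + 131.3)² + (y − 143.7)² = 221.37²; (x + 90.6)² + (y − 68.9)² = 164.62²; (x + 27.2)² + (y − 38.7)² = 103.31².
Subtracting the Seismometer 1 equation from the Seismometer 2 and Seismometer 3 equations removes the quadratic terms:
81.4 x − 149.6 y = -3028.88
208.2 x − 210.0 y = 2679.87
Solving the 2×2 system: x ≈ 73.8, y ≈ 60.4 km.
Check against Seismometer 1 (with the unrounded x, y): √((x + 131.3)²+(y − 143.7)²) = 221.36 ≈ 221.37 km. ✓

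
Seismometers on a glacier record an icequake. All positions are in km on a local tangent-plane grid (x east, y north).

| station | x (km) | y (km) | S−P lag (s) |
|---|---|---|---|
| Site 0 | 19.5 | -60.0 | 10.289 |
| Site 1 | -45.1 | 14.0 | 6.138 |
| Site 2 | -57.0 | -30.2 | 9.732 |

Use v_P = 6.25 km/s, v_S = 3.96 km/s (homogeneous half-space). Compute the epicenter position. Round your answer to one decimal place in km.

Distance from S−P lag: d = Δt · v_P v_S / (v_P − v_S) = Δt · (6.25·3.96)/(6.25−3.96) ≈ 10.8079·Δt.
So d_Site 0 = 111.20, d_Site 1 = 66.34, d_Site 2 = 105.18 km.
Circle about each station: (x − 19.5)² + (y + 60.0)² = 111.20²; (x + 45.1)² + (y − 14.0)² = 66.34²; (x + 57.0)² + (y + 30.2)² = 105.18².
Subtracting pairs of circle equations eliminates x²+y² and gives linear equations (the radical axes):
-129.2 x + 148.0 y = 6214.20
-153.0 x + 59.6 y = 1483.40
Solving the 2×2 system: x ≈ 10.1, y ≈ 50.8 km.
Check against Site 0 (with the unrounded x, y): √((x − 19.5)²+(y + 60.0)²) = 111.20 ≈ 111.20 km. ✓

x ≈ 10.1 km, y ≈ 50.8 km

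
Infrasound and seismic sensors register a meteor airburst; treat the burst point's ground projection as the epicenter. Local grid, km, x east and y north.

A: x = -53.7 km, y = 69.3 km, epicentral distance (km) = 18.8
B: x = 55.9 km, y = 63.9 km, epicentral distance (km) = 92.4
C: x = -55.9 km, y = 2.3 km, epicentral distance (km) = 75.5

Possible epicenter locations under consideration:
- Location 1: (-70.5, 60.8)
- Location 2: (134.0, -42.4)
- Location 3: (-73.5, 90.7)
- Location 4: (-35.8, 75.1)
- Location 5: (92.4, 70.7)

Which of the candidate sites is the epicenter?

Location 4

For each candidate, compare |candidate − station| to the reported distance:
Location 1: residuals A 0.0, B 34.0, C 15.2 → max 34.0 km
Location 2: residuals A 199.6, B 39.5, C 119.6 → max 199.6 km
Location 3: residuals A 10.4, B 39.7, C 14.6 → max 39.7 km
Location 4: residuals A 0.0, B 0.0, C 0.0 → max 0.0 km
Location 5: residuals A 127.3, B 55.3, C 87.8 → max 127.3 km
Only Location 4 has all residuals ≈ 0.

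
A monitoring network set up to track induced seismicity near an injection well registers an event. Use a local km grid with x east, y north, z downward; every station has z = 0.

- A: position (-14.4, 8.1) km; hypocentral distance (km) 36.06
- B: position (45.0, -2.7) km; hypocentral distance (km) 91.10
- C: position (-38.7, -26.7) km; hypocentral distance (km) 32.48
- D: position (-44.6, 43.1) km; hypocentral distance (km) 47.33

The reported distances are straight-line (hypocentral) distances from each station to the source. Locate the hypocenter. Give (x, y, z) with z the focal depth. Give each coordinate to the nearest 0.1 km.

x ≈ -44.2 km, y ≈ -0.5 km, depth ≈ 18.4 km

Each station gives a sphere (x−x_i)² + (y−y_i)² + z² = d_i² (stations at z=0).
Subtracting the A sphere from B and C: z² cancels, leaving linear equations in x and y:
118.8 x − 21.6 y = -5239.57
-48.6 x − 69.6 y = 2182.98
Solving: x ≈ -44.196, y ≈ -0.504 km (keep extra digits for the depth step; rounded: -44.2, -0.5).
Then from the A sphere: z² = 36.06² − (x + 14.4)² − (y − 8.1)² with x = -44.196, y = -0.504, so z ≈ 18.398 ≈ 18.4 km.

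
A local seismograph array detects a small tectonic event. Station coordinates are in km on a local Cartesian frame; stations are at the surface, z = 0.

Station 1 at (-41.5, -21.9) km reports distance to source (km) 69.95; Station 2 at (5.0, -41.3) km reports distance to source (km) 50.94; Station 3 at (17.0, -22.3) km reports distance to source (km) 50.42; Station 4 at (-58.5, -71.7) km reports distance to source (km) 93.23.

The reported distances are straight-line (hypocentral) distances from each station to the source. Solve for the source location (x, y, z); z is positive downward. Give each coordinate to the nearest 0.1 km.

x ≈ 7.8 km, y ≈ -28.4 km, depth ≈ 49.2 km

Each station gives a sphere (x−x_i)² + (y−y_i)² + z² = d_i² (stations at z=0).
Subtracting the Station 1 sphere from Station 2 and Station 3: z² cancels, leaving linear equations in x and y:
93.0 x − 38.8 y = 1826.95
117.0 x − 0.8 y = 935.26
Solving: x ≈ 7.800, y ≈ -28.392 km (keep extra digits for the depth step; rounded: 7.8, -28.4).
Then from the Station 1 sphere: z² = 69.95² − (x + 41.5)² − (y + 21.9)² with x = 7.800, y = -28.392, so z ≈ 49.197 ≈ 49.2 km.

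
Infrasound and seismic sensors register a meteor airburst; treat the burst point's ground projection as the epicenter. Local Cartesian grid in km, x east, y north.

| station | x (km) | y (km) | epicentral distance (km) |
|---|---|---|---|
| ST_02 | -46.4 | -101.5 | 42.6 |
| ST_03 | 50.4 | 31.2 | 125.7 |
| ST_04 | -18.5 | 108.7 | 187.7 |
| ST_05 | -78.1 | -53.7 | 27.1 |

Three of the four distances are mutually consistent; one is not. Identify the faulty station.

Solve using three stations at a time. Using ST_02, ST_03, ST_04 (subtract circle equations pairwise → linear system) gives (x, y) ≈ (-10.4, -78.8).
Distances from that point to each station vs reported:
  ST_02: calculated 42.6 vs reported 42.6 → residual 0.0 km
  ST_03: calculated 125.7 vs reported 125.7 → residual 0.0 km
  ST_04: calculated 187.7 vs reported 187.7 → residual 0.0 km
  ST_05: calculated 72.2 vs reported 27.1 → residual 45.1 km
ST_02, ST_03, ST_04 are mutually consistent (residuals ≈ 0); ST_05 is off by 45.1 km.

ST_05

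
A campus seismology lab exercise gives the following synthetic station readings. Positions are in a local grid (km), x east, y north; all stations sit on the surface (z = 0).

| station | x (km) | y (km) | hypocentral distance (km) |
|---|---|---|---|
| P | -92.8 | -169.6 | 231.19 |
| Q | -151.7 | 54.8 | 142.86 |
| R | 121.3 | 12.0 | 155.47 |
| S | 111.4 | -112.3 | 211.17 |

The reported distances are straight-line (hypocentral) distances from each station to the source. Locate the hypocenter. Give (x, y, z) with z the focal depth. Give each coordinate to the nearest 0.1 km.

Each station gives a sphere (x−x_i)² + (y−y_i)² + z² = d_i² (stations at z=0).
Subtracting the P sphere from Q and R: z² cancels, leaving linear equations in x and y:
-117.8 x + 448.8 y = 21679.77
428.2 x + 363.2 y = 6759.59
Solving: x ≈ -20.601, y ≈ 42.899 km (keep extra digits for the depth step; rounded: -20.6, 42.9).
Then from the P sphere: z² = 231.19² − (x + 92.8)² − (y + 169.6)² with x = -20.601, y = 42.899, so z ≈ 55.500 ≈ 55.5 km.
Check against S (with the unrounded solution): distance 211.17 ≈ 211.17 km. ✓

(-20.6, 42.9, 55.5)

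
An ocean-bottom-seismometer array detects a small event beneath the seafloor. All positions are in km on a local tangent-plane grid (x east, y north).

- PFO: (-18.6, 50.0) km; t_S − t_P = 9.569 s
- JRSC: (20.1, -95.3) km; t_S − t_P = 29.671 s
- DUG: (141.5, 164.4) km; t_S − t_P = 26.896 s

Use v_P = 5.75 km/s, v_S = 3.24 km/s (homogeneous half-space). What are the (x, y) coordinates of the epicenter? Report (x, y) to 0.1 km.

(-51.4, 113.0)

Distance from S−P lag: d = Δt · v_P v_S / (v_P − v_S) = Δt · (5.75·3.24)/(5.75−3.24) ≈ 7.4223·Δt.
So d_PFO = 71.02, d_JRSC = 220.23, d_DUG = 199.63 km.
Circle about each station: (x + 18.6)² + (y − 50.0)² = 71.02²; (x − 20.1)² + (y + 95.3)² = 220.23²; (x − 141.5)² + (y − 164.4)² = 199.63².
Subtracting the PFO equation from the JRSC and DUG equations removes the quadratic terms:
77.4 x − 290.6 y = -36817.27
320.2 x + 228.8 y = 9395.35
Solving the 2×2 system: x ≈ -51.4, y ≈ 113.0 km.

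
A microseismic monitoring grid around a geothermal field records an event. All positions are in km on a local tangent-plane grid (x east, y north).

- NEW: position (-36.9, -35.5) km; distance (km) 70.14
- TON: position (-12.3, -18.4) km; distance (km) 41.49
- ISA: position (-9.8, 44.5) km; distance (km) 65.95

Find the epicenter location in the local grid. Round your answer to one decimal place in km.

(28.2, -9.4)

Circle about each station: (x + 36.9)² + (y + 35.5)² = 70.14²; (x + 12.3)² + (y + 18.4)² = 41.49²; (x + 9.8)² + (y − 44.5)² = 65.95².
Subtracting the NEW equation from the TON and ISA equations removes the quadratic terms:
49.2 x + 34.2 y = 1066.19
54.2 x + 160.0 y = 24.65
Solving the 2×2 system: x ≈ 28.2, y ≈ -9.4 km.
Check against NEW (with the unrounded x, y): √((x + 36.9)²+(y + 35.5)²) = 70.14 ≈ 70.14 km. ✓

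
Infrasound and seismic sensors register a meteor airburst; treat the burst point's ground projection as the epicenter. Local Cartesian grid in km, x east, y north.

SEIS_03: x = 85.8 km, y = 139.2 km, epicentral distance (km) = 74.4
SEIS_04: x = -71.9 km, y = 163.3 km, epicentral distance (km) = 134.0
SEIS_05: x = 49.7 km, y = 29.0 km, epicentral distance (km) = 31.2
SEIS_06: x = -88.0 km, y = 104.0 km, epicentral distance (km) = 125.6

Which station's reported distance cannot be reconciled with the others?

Solve using three stations at a time. Using SEIS_03, SEIS_04, SEIS_06 (subtract circle equations pairwise → linear system) gives (x, y) ≈ (36.0, 83.8).
Distances from that point to each station vs reported:
  SEIS_03: calculated 74.5 vs reported 74.4 → residual 0.1 km
  SEIS_04: calculated 134.1 vs reported 134.0 → residual 0.1 km
  SEIS_05: calculated 56.5 vs reported 31.2 → residual 25.3 km
  SEIS_06: calculated 125.7 vs reported 125.6 → residual 0.1 km
SEIS_03, SEIS_04, SEIS_06 are mutually consistent (residuals ≈ 0); SEIS_05 is off by 25.3 km.

SEIS_05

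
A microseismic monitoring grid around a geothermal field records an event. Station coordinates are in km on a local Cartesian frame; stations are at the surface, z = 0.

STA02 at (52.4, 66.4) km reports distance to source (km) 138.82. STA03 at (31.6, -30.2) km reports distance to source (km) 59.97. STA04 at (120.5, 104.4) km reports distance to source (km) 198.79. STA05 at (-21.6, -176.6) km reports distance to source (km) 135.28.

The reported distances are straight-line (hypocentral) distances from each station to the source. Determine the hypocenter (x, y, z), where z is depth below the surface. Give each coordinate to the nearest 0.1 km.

Each station gives a sphere (x−x_i)² + (y−y_i)² + z² = d_i² (stations at z=0).
Subtracting the STA02 sphere from STA03 and STA04: z² cancels, leaving linear equations in x and y:
-41.6 x − 193.2 y = 10430.47
136.2 x + 76.0 y = -1981.58
Solving: x ≈ 17.703, y ≈ -57.800 km (keep extra digits for the depth step; rounded: 17.7, -57.8).
Then from the STA02 sphere: z² = 138.82² − (x − 52.4)² − (y − 66.4)² with x = 17.703, y = -57.800, so z ≈ 51.395 ≈ 51.4 km.
Check against STA05 (with the unrounded solution): distance 135.28 ≈ 135.28 km. ✓

x ≈ 17.7 km, y ≈ -57.8 km, depth ≈ 51.4 km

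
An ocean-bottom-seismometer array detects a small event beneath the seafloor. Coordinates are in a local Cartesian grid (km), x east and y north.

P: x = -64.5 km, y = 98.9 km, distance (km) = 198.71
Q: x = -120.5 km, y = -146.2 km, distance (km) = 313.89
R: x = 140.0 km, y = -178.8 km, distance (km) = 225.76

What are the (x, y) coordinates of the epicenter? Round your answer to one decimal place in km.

x ≈ 127.2 km, y ≈ 46.6 km

Circle about each station: (x + 64.5)² + (y − 98.9)² = 198.71²; (x + 120.5)² + (y + 146.2)² = 313.89²; (x − 140.0)² + (y + 178.8)² = 225.76².
Subtracting the P equation from the Q and R equations removes the quadratic terms:
-112.0 x − 490.2 y = -37088.04
409.0 x − 555.4 y = 26146.07
Solving the 2×2 system: x ≈ 127.2, y ≈ 46.6 km.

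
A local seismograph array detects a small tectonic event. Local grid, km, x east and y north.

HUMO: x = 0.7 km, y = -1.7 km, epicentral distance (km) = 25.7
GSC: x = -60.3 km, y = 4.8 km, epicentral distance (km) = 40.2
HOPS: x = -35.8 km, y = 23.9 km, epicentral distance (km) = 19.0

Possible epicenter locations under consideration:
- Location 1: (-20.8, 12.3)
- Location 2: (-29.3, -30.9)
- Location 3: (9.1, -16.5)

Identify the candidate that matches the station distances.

For each candidate, compare |candidate − station| to the reported distance:
Location 1: residuals HUMO 0.0, GSC 0.0, HOPS 0.0 → max 0.0 km
Location 2: residuals HUMO 16.2, GSC 7.1, HOPS 36.2 → max 36.2 km
Location 3: residuals HUMO 8.7, GSC 32.4, HOPS 41.4 → max 41.4 km
Only Location 1 has all residuals ≈ 0.

Location 1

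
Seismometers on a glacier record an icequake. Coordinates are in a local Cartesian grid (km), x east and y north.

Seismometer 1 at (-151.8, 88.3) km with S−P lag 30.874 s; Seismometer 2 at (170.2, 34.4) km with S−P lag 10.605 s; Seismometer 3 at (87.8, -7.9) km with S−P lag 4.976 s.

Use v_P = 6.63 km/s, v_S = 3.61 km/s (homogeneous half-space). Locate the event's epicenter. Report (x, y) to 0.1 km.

Distance from S−P lag: d = Δt · v_P v_S / (v_P − v_S) = Δt · (6.63·3.61)/(6.63−3.61) ≈ 7.9253·Δt.
So d_Seismometer 1 = 244.68, d_Seismometer 2 = 84.05, d_Seismometer 3 = 39.44 km.
Circle about each station: (x + 151.8)² + (y − 88.3)² = 244.68²; (x − 170.2)² + (y − 34.4)² = 84.05²; (x − 87.8)² + (y + 7.9)² = 39.44².
Subtracting the Seismometer 1 equation from the Seismometer 2 and Seismometer 3 equations removes the quadratic terms:
644.0 x − 107.8 y = 52115.17
479.2 x − 192.4 y = 35243.91
Solving the 2×2 system: x ≈ 86.2, y ≈ 31.5 km.

86.2 km east, 31.5 km north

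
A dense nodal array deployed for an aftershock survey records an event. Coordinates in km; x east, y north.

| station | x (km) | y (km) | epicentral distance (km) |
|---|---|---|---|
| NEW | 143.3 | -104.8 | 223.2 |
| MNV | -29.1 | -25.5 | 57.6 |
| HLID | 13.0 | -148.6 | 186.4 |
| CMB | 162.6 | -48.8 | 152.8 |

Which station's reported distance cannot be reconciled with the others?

CMB

Solve using three stations at a time. Using NEW, MNV, HLID (subtract circle equations pairwise → linear system) gives (x, y) ≈ (-33.1, 32.0).
Distances from that point to each station vs reported:
  NEW: calculated 223.2 vs reported 223.2 → residual 0.0 km
  MNV: calculated 57.7 vs reported 57.6 → residual 0.1 km
  HLID: calculated 186.4 vs reported 186.4 → residual 0.0 km
  CMB: calculated 211.7 vs reported 152.8 → residual 58.9 km
NEW, MNV, HLID are mutually consistent (residuals ≈ 0); CMB is off by 58.9 km.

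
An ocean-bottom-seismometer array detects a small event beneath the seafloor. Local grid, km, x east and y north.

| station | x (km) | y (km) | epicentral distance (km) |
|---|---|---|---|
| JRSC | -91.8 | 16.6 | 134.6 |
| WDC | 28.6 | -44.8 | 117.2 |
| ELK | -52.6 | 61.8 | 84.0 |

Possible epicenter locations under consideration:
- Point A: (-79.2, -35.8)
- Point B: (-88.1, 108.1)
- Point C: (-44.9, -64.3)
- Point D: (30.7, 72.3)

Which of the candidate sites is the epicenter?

Point D

For each candidate, compare |candidate − station| to the reported distance:
Point A: residuals JRSC 80.7, WDC 9.0, ELK 17.2 → max 80.7 km
Point B: residuals JRSC 43.0, WDC 75.1, ELK 25.7 → max 75.1 km
Point C: residuals JRSC 41.1, WDC 41.2, ELK 42.3 → max 42.3 km
Point D: residuals JRSC 0.0, WDC 0.1, ELK 0.0 → max 0.1 km
Only Point D has all residuals ≈ 0.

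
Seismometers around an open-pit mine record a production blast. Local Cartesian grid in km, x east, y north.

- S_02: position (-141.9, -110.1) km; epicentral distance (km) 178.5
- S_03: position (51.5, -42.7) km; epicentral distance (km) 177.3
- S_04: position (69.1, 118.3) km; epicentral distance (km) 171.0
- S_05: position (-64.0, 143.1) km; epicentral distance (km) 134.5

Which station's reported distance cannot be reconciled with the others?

Solve using three stations at a time. Using S_02, S_03, S_04 (subtract circle equations pairwise → linear system) gives (x, y) ≈ (-92.1, 61.3).
Distances from that point to each station vs reported:
  S_02: calculated 178.5 vs reported 178.5 → residual 0.0 km
  S_03: calculated 177.3 vs reported 177.3 → residual 0.0 km
  S_04: calculated 171.0 vs reported 171.0 → residual 0.0 km
  S_05: calculated 86.5 vs reported 134.5 → residual 48.0 km
S_02, S_03, S_04 are mutually consistent (residuals ≈ 0); S_05 is off by 48.0 km.

S_05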